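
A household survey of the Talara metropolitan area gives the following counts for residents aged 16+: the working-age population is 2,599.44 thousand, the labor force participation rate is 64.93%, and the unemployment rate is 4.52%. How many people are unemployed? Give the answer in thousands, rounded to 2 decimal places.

Labor force = 0.6493 × 2,599.44 = 1,687.82 thousand.
Unemployed = 0.0452 × 1,687.82 ≈ 76.29 thousand.

About 76.29 thousand are unemployed.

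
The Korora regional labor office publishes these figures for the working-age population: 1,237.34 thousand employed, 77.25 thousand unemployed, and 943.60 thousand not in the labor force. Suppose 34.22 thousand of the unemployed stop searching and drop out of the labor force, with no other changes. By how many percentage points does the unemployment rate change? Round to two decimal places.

Initially, labor force = 1,237.34 + 77.25 = 1,314.59 thousand, so u = 77.25/1,314.59 = 5.88%.
After the change, unemployed and labor force both fall by 34.22 → E = 1,237.34, U = 43.03, labor force = 1,280.37 thousand.
New unemployment rate = 43.03 / 1,280.37 = 3.36%.
Change = 3.36% − 5.88% = −2.52 percentage points.

The unemployment rate changes by −2.52 percentage points.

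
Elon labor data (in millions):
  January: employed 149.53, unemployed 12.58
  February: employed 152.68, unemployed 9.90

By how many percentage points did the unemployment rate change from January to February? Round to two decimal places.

The unemployment rate changed by −1.67 percentage points.

January: labor force = 149.53 + 12.58 = 162.11; u = 12.58/162.11 = 7.76%.
February: labor force = 152.68 + 9.90 = 162.58; u = 9.90/162.58 = 6.09%.
Change = 6.09% − 7.76% = −1.67 pp.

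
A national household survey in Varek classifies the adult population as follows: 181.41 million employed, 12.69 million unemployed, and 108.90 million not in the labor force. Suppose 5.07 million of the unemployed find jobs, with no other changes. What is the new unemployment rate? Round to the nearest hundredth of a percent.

New unemployment rate ≈ 3.93%.

Initially, labor force = 181.41 + 12.69 = 194.10 million, so u = 12.69/194.10 = 6.54%.
After the change, unemployed falls and employed rises by 5.07; labor force unchanged → E = 186.48, U = 7.62, labor force = 194.10 million.
New unemployment rate = 7.62 / 194.10 = 3.93%.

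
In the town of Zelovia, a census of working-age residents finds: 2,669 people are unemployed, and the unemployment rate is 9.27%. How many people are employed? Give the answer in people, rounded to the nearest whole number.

About 26,123 are employed.

Labor force = U / u = 2,669 / 0.0927 ≈ 28,792.
Employed = labor force − unemployed = 28,792 − 2,669 = 26,123.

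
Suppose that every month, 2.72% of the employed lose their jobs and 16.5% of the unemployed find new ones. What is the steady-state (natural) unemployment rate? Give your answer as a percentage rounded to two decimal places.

At steady state the flows balance: s·E = f·U, so U/(E+U) = s/(s+f).
u* = 2.72 / (2.72 + 16.5) = 2.72 / 19.22 = 14.15%.

Steady-state unemployment rate ≈ 14.15%.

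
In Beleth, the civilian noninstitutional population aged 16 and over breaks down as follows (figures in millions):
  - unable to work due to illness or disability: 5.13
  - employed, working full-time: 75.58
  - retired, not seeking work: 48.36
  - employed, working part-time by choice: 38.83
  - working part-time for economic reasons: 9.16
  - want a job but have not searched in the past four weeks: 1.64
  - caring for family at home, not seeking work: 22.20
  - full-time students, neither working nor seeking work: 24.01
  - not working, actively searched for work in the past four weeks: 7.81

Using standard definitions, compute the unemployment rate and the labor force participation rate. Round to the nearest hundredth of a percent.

Unemployment rate ≈ 5.94%; labor force participation rate ≈ 56.45%.

Employed = 75.58 + 38.83 + 9.16 = 123.57 million (anyone who worked, including part-time for economic reasons, counts as employed).
Unemployed = 7.81 million.
Labor force = 123.57 + 7.81 = 131.38 million.
Not in labor force = 5.13 + 48.36 + 1.64 + 22.20 + 24.01 = 101.34 million (those not working and not actively searching are outside the labor force — including those who want a job but have given up searching).
Civilian working-age population = 131.38 + 101.34 = 232.72 million.
Unemployment rate = 7.81 / 131.38 = 5.94%.
Labor force participation rate = 131.38 / 232.72 = 56.45%.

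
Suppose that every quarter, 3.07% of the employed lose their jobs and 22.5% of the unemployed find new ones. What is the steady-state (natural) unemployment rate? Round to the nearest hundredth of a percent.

Steady-state unemployment rate ≈ 12.01%.

At steady state the flows balance: s·E = f·U, so U/(E+U) = s/(s+f).
u* = 3.07 / (3.07 + 22.5) = 3.07 / 25.57 = 12.01%.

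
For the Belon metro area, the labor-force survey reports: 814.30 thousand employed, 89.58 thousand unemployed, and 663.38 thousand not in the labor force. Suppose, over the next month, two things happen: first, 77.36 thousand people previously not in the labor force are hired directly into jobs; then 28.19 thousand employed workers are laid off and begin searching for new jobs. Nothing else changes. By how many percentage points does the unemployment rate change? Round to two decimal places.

The unemployment rate changes by +2.09 percentage points.

Initially, labor force = 814.30 + 89.58 = 903.88 thousand, so u = 89.58/903.88 = 9.91%.
After the first change, employed and labor force both rise by 77.36; unemployed unchanged → E = 891.66, U = 89.58, labor force = 981.24 thousand.
After the second change, employed falls and unemployed rises by 28.19; labor force unchanged → E = 863.47, U = 117.77, labor force = 981.24 thousand.
New unemployment rate = 117.77 / 981.24 = 12.00%.
Change = 12.00% − 9.91% = +2.09 percentage points.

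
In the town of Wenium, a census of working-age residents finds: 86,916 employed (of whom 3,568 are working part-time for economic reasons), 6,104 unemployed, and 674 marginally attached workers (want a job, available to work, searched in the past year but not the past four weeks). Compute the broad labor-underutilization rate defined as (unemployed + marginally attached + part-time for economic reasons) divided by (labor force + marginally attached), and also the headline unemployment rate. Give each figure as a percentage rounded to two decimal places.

Broad underutilization rate ≈ 11.04%; headline unemployment rate ≈ 6.56%.

Labor force = 86,916 + 6,104 = 93,020.
Numerator = 6,104 + 674 + 3,568 = 10,346.
Denominator = 93,020 + 674 = 93,694.
Broad rate = 10,346 / 93,694 = 11.04%.
Headline unemployment rate = 6,104 / 93,020 = 6.56%.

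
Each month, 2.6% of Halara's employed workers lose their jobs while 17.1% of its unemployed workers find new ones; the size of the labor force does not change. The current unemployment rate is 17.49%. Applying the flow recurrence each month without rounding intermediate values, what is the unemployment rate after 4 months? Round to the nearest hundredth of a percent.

With a fixed labor force, u_{t+1} = u_t + s·(1−u_t) − f·u_t = u_t·(1−s−f) + s.
Here 1−s−f = 0.803 and s = 0.026.
u_1 = 0.174900 × 0.803 + 0.026 = 0.166445.
u_2 = 0.166445 × 0.803 + 0.026 = 0.159655.
u_3 = 0.159655 × 0.803 + 0.026 = 0.154203.
u_4 = 0.154203 × 0.803 + 0.026 = 0.149825.

Unemployment rate after four months ≈ 14.98%.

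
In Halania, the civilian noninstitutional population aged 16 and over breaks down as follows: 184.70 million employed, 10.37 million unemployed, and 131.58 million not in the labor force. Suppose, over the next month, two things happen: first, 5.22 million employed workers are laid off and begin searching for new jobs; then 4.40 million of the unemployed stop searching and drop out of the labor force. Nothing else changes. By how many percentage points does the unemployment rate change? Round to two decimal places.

Initially, labor force = 184.70 + 10.37 = 195.07 million, so u = 10.37/195.07 = 5.32%.
After the first change, employed falls and unemployed rises by 5.22; labor force unchanged → E = 179.48, U = 15.59, labor force = 195.07 million.
After the second change, unemployed and labor force both fall by 4.40 → E = 179.48, U = 11.19, labor force = 190.67 million.
New unemployment rate = 11.19 / 190.67 = 5.87%.
Change = 5.87% − 5.32% = +0.55 percentage points.

The unemployment rate changes by +0.55 percentage points.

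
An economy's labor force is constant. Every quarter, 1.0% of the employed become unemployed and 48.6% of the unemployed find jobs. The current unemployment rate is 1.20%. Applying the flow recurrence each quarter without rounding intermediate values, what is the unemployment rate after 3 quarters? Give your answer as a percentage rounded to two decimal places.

Unemployment rate after three quarters ≈ 1.91%.

With a fixed labor force, u_{t+1} = u_t + s·(1−u_t) − f·u_t = u_t·(1−s−f) + s.
Here 1−s−f = 0.504 and s = 0.010.
u_1 = 0.012000 × 0.504 + 0.010 = 0.016048.
u_2 = 0.016048 × 0.504 + 0.010 = 0.018088.
u_3 = 0.018088 × 0.504 + 0.010 = 0.019116.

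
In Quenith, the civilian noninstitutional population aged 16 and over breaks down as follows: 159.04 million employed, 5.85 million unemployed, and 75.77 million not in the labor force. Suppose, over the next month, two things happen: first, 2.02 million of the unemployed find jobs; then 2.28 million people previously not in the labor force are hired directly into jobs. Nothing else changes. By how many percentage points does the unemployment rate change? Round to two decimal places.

The unemployment rate changes by −1.26 percentage points.

Initially, labor force = 159.04 + 5.85 = 164.89 million, so u = 5.85/164.89 = 3.55%.
After the first change, unemployed falls and employed rises by 2.02; labor force unchanged → E = 161.06, U = 3.83, labor force = 164.89 million.
After the second change, employed and labor force both rise by 2.28; unemployed unchanged → E = 163.34, U = 3.83, labor force = 167.17 million.
New unemployment rate = 3.83 / 167.17 = 2.29%.
Change = 2.29% − 3.55% = −1.26 percentage points.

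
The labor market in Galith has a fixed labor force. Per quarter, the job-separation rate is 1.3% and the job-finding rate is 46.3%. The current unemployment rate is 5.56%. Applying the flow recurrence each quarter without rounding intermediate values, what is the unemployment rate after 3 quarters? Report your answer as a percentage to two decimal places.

With a fixed labor force, u_{t+1} = u_t + s·(1−u_t) − f·u_t = u_t·(1−s−f) + s.
Here 1−s−f = 0.524 and s = 0.013.
u_1 = 0.055600 × 0.524 + 0.013 = 0.042134.
u_2 = 0.042134 × 0.524 + 0.013 = 0.035078.
u_3 = 0.035078 × 0.524 + 0.013 = 0.031381.

Unemployment rate after three quarters ≈ 3.14%.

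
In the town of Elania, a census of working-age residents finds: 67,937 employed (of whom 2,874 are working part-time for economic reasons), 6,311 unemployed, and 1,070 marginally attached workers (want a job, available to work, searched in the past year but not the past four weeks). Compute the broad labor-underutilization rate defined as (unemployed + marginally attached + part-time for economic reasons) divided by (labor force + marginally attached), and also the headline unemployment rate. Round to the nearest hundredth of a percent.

Broad underutilization rate ≈ 13.62%; headline unemployment rate ≈ 8.50%.

Labor force = 67,937 + 6,311 = 74,248.
Numerator = 6,311 + 1,070 + 2,874 = 10,255.
Denominator = 74,248 + 1,070 = 75,318.
Broad rate = 10,255 / 75,318 = 13.62%.
Headline unemployment rate = 6,311 / 74,248 = 8.50%.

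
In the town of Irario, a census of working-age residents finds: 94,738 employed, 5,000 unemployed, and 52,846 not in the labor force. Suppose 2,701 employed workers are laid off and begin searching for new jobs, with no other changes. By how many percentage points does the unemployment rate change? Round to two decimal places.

The unemployment rate changes by +2.71 percentage points.

Initially, labor force = 94,738 + 5,000 = 99,738, so u = 5,000/99,738 = 5.01%.
After the change, employed falls and unemployed rises by 2,701; labor force unchanged → E = 92,037, U = 7,701, labor force = 99,738.
New unemployment rate = 7,701 / 99,738 = 7.72%.
Change = 7.72% − 5.01% = +2.71 percentage points.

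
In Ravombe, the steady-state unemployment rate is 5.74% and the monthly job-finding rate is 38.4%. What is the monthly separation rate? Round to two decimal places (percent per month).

From u* = s/(s+f): s = u·f/(1−u).
s = 0.0574 × 38.4 / (1 − 0.0574) = 2.2042 / 0.9426 ≈ 2.34% per month.

Separation rate ≈ 2.34% per month.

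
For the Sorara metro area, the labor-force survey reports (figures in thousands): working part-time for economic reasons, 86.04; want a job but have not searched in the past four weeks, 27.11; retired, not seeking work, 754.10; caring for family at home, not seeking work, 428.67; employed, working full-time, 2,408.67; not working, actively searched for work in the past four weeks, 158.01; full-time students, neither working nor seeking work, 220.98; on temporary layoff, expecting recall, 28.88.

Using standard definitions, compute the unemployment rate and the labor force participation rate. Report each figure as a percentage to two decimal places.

Employed = 86.04 + 2,408.67 = 2,494.71 thousand (anyone who worked, including part-time for economic reasons, counts as employed).
Unemployed = 158.01 + 28.88 = 186.89 thousand (jobless and actively searching, or on temporary layoff).
Labor force = 2,494.71 + 186.89 = 2,681.60 thousand.
Not in labor force = 27.11 + 754.10 + 428.67 + 220.98 = 1,430.86 thousand (those not working and not actively searching are outside the labor force — including those who want a job but have given up searching).
Civilian working-age population = 2,681.60 + 1,430.86 = 4,112.46 thousand.
Unemployment rate = 186.89 / 2,681.60 = 6.97%.
Labor force participation rate = 2,681.60 / 4,112.46 = 65.21%.

Unemployment rate ≈ 6.97%; labor force participation rate ≈ 65.21%.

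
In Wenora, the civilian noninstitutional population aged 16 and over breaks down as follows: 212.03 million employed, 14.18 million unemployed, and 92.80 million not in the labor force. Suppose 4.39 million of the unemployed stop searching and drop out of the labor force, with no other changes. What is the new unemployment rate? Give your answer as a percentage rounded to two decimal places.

Initially, labor force = 212.03 + 14.18 = 226.21 million, so u = 14.18/226.21 = 6.27%.
After the change, unemployed and labor force both fall by 4.39 → E = 212.03, U = 9.79, labor force = 221.82 million.
New unemployment rate = 9.79 / 221.82 = 4.41%.

New unemployment rate ≈ 4.41%.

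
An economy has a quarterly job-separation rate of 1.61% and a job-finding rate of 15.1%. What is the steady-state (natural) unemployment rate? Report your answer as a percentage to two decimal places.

Steady-state unemployment rate ≈ 9.63%.

At steady state the flows balance: s·E = f·U, so U/(E+U) = s/(s+f).
u* = 1.61 / (1.61 + 15.1) = 1.61 / 16.71 = 9.63%.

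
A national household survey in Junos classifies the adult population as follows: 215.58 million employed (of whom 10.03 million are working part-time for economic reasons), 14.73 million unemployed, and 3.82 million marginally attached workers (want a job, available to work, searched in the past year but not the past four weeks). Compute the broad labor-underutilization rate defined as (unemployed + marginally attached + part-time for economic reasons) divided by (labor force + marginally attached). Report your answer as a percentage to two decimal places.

Broad underutilization rate ≈ 12.21%.

Labor force = 215.58 + 14.73 = 230.31 million.
Numerator = 14.73 + 3.82 + 10.03 = 28.58 million.
Denominator = 230.31 + 3.82 = 234.13 million.
Broad rate = 28.58 / 234.13 = 12.21%.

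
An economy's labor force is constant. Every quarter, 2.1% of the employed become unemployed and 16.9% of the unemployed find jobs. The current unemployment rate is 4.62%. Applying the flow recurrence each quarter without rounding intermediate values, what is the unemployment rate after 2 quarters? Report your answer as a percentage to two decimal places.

Unemployment rate after two quarters ≈ 6.83%.

With a fixed labor force, u_{t+1} = u_t + s·(1−u_t) − f·u_t = u_t·(1−s−f) + s.
Here 1−s−f = 0.810 and s = 0.021.
u_1 = 0.046200 × 0.810 + 0.021 = 0.058422.
u_2 = 0.058422 × 0.810 + 0.021 = 0.068322.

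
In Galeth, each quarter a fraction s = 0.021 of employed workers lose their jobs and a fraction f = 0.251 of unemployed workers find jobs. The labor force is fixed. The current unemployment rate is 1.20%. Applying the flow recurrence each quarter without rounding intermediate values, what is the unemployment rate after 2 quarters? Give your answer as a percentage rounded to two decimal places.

Unemployment rate after two quarters ≈ 4.26%.

With a fixed labor force, u_{t+1} = u_t + s·(1−u_t) − f·u_t = u_t·(1−s−f) + s.
Here 1−s−f = 0.728 and s = 0.021.
u_1 = 0.012000 × 0.728 + 0.021 = 0.029736.
u_2 = 0.029736 × 0.728 + 0.021 = 0.042648.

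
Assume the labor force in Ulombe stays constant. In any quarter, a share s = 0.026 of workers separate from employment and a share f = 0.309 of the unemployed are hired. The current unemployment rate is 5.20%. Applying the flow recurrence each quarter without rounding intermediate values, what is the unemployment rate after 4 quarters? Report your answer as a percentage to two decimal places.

Unemployment rate after four quarters ≈ 7.26%.

With a fixed labor force, u_{t+1} = u_t + s·(1−u_t) − f·u_t = u_t·(1−s−f) + s.
Here 1−s−f = 0.665 and s = 0.026.
u_1 = 0.052000 × 0.665 + 0.026 = 0.060580.
u_2 = 0.060580 × 0.665 + 0.026 = 0.066286.
u_3 = 0.066286 × 0.665 + 0.026 = 0.070080.
u_4 = 0.070080 × 0.665 + 0.026 = 0.072603.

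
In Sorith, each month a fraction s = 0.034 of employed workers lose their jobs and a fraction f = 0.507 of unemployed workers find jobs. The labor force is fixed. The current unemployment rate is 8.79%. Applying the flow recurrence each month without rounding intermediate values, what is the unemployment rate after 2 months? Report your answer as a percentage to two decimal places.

Unemployment rate after two months ≈ 6.81%.

With a fixed labor force, u_{t+1} = u_t + s·(1−u_t) − f·u_t = u_t·(1−s−f) + s.
Here 1−s−f = 0.459 and s = 0.034.
u_1 = 0.087900 × 0.459 + 0.034 = 0.074346.
u_2 = 0.074346 × 0.459 + 0.034 = 0.068125.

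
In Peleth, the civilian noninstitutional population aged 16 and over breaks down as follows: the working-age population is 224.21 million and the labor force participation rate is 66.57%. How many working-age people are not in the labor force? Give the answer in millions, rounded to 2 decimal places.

Share not in the labor force = 1 − 0.6657 = 0.3343.
Not in labor force = 0.3343 × 224.21 ≈ 74.95 million.

About 74.95 million are not in the labor force.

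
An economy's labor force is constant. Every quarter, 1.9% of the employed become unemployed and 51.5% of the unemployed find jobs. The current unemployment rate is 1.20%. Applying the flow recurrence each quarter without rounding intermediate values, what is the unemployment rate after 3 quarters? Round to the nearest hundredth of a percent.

Unemployment rate after three quarters ≈ 3.32%.

With a fixed labor force, u_{t+1} = u_t + s·(1−u_t) − f·u_t = u_t·(1−s−f) + s.
Here 1−s−f = 0.466 and s = 0.019.
u_1 = 0.012000 × 0.466 + 0.019 = 0.024592.
u_2 = 0.024592 × 0.466 + 0.019 = 0.030460.
u_3 = 0.030460 × 0.466 + 0.019 = 0.033194.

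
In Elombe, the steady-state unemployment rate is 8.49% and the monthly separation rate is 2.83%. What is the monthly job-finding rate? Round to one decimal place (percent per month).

From u* = s/(s+f): f = s·(1−u)/u.
f = 2.83 × (1 − 0.0849) / 0.0849 = 2.5897 / 0.0849 ≈ 30.5% per month.

Job-finding rate ≈ 30.5% per month.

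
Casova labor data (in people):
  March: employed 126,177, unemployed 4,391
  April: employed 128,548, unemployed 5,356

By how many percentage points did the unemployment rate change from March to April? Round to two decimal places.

The unemployment rate changed by +0.64 percentage points.

March: labor force = 126,177 + 4,391 = 130,568; u = 4,391/130,568 = 3.36%.
April: labor force = 128,548 + 5,356 = 133,904; u = 5,356/133,904 = 4.00%.
Change = 4.00% − 3.36% = +0.64 pp.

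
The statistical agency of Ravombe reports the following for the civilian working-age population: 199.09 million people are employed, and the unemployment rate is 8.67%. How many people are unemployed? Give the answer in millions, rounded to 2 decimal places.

Let U be the number unemployed. The labor force is E + U, and U/(E+U) = 0.0867.
So U = 0.0867 × 199.09 / (1 − 0.0867) = 17.2611 / 0.9133 ≈ 18.90 million.

About 18.90 million are unemployed.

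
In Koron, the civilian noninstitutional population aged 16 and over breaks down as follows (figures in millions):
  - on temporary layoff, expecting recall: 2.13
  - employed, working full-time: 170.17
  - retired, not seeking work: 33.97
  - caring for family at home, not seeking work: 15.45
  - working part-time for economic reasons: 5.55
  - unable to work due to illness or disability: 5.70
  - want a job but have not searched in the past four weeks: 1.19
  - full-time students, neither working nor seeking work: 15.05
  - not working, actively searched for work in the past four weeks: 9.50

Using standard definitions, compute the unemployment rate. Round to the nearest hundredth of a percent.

Unemployment rate ≈ 6.21%.

Employed = 170.17 + 5.55 = 175.72 million (anyone who worked, including part-time for economic reasons, counts as employed).
Unemployed = 2.13 + 9.50 = 11.63 million (jobless and actively searching, or on temporary layoff).
Labor force = 175.72 + 11.63 = 187.35 million.
Unemployment rate = 11.63 / 187.35 = 6.21%.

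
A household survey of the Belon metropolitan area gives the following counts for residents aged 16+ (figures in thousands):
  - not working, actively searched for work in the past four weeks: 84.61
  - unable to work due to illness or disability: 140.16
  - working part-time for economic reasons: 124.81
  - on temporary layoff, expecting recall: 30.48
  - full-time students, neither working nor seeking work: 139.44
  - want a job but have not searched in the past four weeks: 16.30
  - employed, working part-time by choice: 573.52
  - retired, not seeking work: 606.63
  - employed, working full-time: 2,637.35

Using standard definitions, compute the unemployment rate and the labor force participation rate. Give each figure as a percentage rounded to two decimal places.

Employed = 124.81 + 573.52 + 2,637.35 = 3,335.68 thousand (anyone who worked, including part-time for economic reasons, counts as employed).
Unemployed = 84.61 + 30.48 = 115.09 thousand (jobless and actively searching, or on temporary layoff).
Labor force = 3,335.68 + 115.09 = 3,450.77 thousand.
Not in labor force = 140.16 + 139.44 + 16.30 + 606.63 = 902.53 thousand (those not working and not actively searching are outside the labor force — including those who want a job but have given up searching).
Civilian working-age population = 3,450.77 + 902.53 = 4,353.30 thousand.
Unemployment rate = 115.09 / 3,450.77 = 3.34%.
Labor force participation rate = 3,450.77 / 4,353.30 = 79.27%.

Unemployment rate ≈ 3.34%; labor force participation rate ≈ 79.27%.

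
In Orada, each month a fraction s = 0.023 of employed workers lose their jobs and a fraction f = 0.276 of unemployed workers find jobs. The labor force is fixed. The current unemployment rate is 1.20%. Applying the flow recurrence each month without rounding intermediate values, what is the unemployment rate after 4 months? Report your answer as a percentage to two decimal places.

With a fixed labor force, u_{t+1} = u_t + s·(1−u_t) − f·u_t = u_t·(1−s−f) + s.
Here 1−s−f = 0.701 and s = 0.023.
u_1 = 0.012000 × 0.701 + 0.023 = 0.031412.
u_2 = 0.031412 × 0.701 + 0.023 = 0.045020.
u_3 = 0.045020 × 0.701 + 0.023 = 0.054559.
u_4 = 0.054559 × 0.701 + 0.023 = 0.061246.

Unemployment rate after four months ≈ 6.12%.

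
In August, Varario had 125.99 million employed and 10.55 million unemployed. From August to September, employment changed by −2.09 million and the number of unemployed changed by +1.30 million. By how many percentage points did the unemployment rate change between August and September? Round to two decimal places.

August: labor force = 125.99 + 10.55 = 136.54; u = 10.55/136.54 = 7.73%.
September: labor force = 123.90 + 11.85 = 135.75; u = 11.85/135.75 = 8.73%.
Change = 8.73% − 7.73% = +1.00 pp.

The unemployment rate changed by +1.00 percentage points.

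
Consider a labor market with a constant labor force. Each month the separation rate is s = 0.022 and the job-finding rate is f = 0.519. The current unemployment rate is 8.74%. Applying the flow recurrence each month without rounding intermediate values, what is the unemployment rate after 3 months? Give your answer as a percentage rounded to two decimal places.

With a fixed labor force, u_{t+1} = u_t + s·(1−u_t) − f·u_t = u_t·(1−s−f) + s.
Here 1−s−f = 0.459 and s = 0.022.
u_1 = 0.087400 × 0.459 + 0.022 = 0.062117.
u_2 = 0.062117 × 0.459 + 0.022 = 0.050512.
u_3 = 0.050512 × 0.459 + 0.022 = 0.045185.

Unemployment rate after three months ≈ 4.52%.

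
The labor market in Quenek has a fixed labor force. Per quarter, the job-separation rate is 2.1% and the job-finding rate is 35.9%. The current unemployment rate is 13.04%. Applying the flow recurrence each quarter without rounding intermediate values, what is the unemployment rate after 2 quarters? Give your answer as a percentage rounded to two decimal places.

With a fixed labor force, u_{t+1} = u_t + s·(1−u_t) − f·u_t = u_t·(1−s−f) + s.
Here 1−s−f = 0.620 and s = 0.021.
u_1 = 0.130400 × 0.620 + 0.021 = 0.101848.
u_2 = 0.101848 × 0.620 + 0.021 = 0.084146.

Unemployment rate after two quarters ≈ 8.41%.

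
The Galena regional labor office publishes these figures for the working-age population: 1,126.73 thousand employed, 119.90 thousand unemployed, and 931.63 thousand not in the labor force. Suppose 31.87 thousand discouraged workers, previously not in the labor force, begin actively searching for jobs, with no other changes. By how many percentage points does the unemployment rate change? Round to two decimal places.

Initially, labor force = 1,126.73 + 119.90 = 1,246.63 thousand, so u = 119.90/1,246.63 = 9.62%.
After the change, unemployed and labor force both rise by 31.87 → E = 1,126.73, U = 151.77, labor force = 1,278.50 thousand.
New unemployment rate = 151.77 / 1,278.50 = 11.87%.
Change = 11.87% − 9.62% = +2.25 percentage points.

The unemployment rate changes by +2.25 percentage points.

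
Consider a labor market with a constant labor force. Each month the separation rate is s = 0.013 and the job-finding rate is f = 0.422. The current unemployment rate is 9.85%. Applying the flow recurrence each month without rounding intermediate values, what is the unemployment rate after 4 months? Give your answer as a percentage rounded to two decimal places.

With a fixed labor force, u_{t+1} = u_t + s·(1−u_t) − f·u_t = u_t·(1−s−f) + s.
Here 1−s−f = 0.565 and s = 0.013.
u_1 = 0.098500 × 0.565 + 0.013 = 0.068653.
u_2 = 0.068653 × 0.565 + 0.013 = 0.051789.
u_3 = 0.051789 × 0.565 + 0.013 = 0.042261.
u_4 = 0.042261 × 0.565 + 0.013 = 0.036877.

Unemployment rate after four months ≈ 3.69%.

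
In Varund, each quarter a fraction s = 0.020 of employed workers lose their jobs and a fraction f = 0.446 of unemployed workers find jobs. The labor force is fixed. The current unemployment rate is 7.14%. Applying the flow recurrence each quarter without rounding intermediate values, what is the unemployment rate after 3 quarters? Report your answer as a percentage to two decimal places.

Unemployment rate after three quarters ≈ 4.73%.

With a fixed labor force, u_{t+1} = u_t + s·(1−u_t) − f·u_t = u_t·(1−s−f) + s.
Here 1−s−f = 0.534 and s = 0.020.
u_1 = 0.071400 × 0.534 + 0.020 = 0.058128.
u_2 = 0.058128 × 0.534 + 0.020 = 0.051040.
u_3 = 0.051040 × 0.534 + 0.020 = 0.047255.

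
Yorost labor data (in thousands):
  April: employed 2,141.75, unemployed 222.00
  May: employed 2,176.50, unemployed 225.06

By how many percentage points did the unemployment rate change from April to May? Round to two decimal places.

April: labor force = 2,141.75 + 222.00 = 2,363.75; u = 222.00/2,363.75 = 9.39%.
May: labor force = 2,176.50 + 225.06 = 2,401.56; u = 225.06/2,401.56 = 9.37%.
Change = 9.37% − 9.39% = −0.02 pp.

The unemployment rate changed by −0.02 percentage points.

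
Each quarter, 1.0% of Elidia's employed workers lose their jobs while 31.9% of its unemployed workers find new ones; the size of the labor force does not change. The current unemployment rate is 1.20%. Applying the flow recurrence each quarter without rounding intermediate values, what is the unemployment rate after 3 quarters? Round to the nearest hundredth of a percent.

Unemployment rate after three quarters ≈ 2.48%.

With a fixed labor force, u_{t+1} = u_t + s·(1−u_t) − f·u_t = u_t·(1−s−f) + s.
Here 1−s−f = 0.671 and s = 0.010.
u_1 = 0.012000 × 0.671 + 0.010 = 0.018052.
u_2 = 0.018052 × 0.671 + 0.010 = 0.022113.
u_3 = 0.022113 × 0.671 + 0.010 = 0.024838.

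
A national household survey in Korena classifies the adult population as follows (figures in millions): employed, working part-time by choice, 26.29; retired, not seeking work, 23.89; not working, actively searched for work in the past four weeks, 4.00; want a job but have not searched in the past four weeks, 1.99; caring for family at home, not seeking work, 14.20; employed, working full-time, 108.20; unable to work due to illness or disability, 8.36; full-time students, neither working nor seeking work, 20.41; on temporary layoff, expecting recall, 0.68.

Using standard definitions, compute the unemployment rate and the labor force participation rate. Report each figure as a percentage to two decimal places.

Unemployment rate ≈ 3.36%; labor force participation rate ≈ 66.90%.

Employed = 26.29 + 108.20 = 134.49 million.
Unemployed = 4.00 + 0.68 = 4.68 million (jobless and actively searching, or on temporary layoff).
Labor force = 134.49 + 4.68 = 139.17 million.
Not in labor force = 23.89 + 1.99 + 14.20 + 8.36 + 20.41 = 68.85 million (those not working and not actively searching are outside the labor force — including those who want a job but have given up searching).
Civilian working-age population = 139.17 + 68.85 = 208.02 million.
Unemployment rate = 4.68 / 139.17 = 3.36%.
Labor force participation rate = 139.17 / 208.02 = 66.90%.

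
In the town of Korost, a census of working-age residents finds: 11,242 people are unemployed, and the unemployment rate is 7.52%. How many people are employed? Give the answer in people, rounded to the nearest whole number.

About 138,253 are employed.

Labor force = U / u = 11,242 / 0.0752 ≈ 149,495.
Employed = labor force − unemployed = 149,495 − 11,242 = 138,253.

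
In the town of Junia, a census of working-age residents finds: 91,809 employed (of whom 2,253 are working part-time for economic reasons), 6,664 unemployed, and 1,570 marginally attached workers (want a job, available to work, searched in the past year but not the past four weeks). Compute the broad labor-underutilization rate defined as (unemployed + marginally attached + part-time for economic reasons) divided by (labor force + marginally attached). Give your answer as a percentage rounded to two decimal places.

Labor force = 91,809 + 6,664 = 98,473.
Numerator = 6,664 + 1,570 + 2,253 = 10,487.
Denominator = 98,473 + 1,570 = 100,043.
Broad rate = 10,487 / 100,043 = 10.48%.

Broad underutilization rate ≈ 10.48%.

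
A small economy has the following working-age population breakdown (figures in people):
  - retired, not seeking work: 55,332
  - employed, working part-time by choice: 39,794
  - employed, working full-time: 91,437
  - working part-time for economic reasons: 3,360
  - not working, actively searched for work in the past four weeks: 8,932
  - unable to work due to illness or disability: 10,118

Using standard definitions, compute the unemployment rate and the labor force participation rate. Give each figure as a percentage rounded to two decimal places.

Unemployment rate ≈ 6.22%; labor force participation rate ≈ 68.68%.

Employed = 39,794 + 91,437 + 3,360 = 134,591 (anyone who worked, including part-time for economic reasons, counts as employed).
Unemployed = 8,932.
Labor force = 134,591 + 8,932 = 143,523.
Not in labor force = 55,332 + 10,118 = 65,450 (those not working and not actively searching are outside the labor force).
Civilian working-age population = 143,523 + 65,450 = 208,973.
Unemployment rate = 8,932 / 143,523 = 6.22%.
Labor force participation rate = 143,523 / 208,973 = 68.68%.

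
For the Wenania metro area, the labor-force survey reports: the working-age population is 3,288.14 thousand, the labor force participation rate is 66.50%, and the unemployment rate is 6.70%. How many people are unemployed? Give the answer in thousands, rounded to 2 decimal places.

Labor force = 0.6650 × 3,288.14 = 2,186.61 thousand.
Unemployed = 0.0670 × 2,186.61 ≈ 146.50 thousand.

About 146.50 thousand are unemployed.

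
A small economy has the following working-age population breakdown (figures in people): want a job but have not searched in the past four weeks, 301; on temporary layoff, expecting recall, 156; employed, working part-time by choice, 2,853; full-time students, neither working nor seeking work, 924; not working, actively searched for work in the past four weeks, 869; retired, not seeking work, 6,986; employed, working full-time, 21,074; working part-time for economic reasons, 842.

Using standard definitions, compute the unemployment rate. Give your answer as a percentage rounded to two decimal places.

Unemployment rate ≈ 3.97%.

Employed = 2,853 + 21,074 + 842 = 24,769 (anyone who worked, including part-time for economic reasons, counts as employed).
Unemployed = 156 + 869 = 1,025 (jobless and actively searching, or on temporary layoff).
Labor force = 24,769 + 1,025 = 25,794.
Unemployment rate = 1,025 / 25,794 = 3.97%.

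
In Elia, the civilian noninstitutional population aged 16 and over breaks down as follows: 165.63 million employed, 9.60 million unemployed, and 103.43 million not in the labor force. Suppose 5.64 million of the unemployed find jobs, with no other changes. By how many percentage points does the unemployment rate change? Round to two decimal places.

Initially, labor force = 165.63 + 9.60 = 175.23 million, so u = 9.60/175.23 = 5.48%.
After the change, unemployed falls and employed rises by 5.64; labor force unchanged → E = 171.27, U = 3.96, labor force = 175.23 million.
New unemployment rate = 3.96 / 175.23 = 2.26%.
Change = 2.26% − 5.48% = −3.22 percentage points.

The unemployment rate changes by −3.22 percentage points.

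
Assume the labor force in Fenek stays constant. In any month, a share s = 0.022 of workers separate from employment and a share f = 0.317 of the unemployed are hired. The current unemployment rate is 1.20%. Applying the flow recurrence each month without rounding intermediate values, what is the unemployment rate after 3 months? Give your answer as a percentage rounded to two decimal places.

With a fixed labor force, u_{t+1} = u_t + s·(1−u_t) − f·u_t = u_t·(1−s−f) + s.
Here 1−s−f = 0.661 and s = 0.022.
u_1 = 0.012000 × 0.661 + 0.022 = 0.029932.
u_2 = 0.029932 × 0.661 + 0.022 = 0.041785.
u_3 = 0.041785 × 0.661 + 0.022 = 0.049620.

Unemployment rate after three months ≈ 4.96%.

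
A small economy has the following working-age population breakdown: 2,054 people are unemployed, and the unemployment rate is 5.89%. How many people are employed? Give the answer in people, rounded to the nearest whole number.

Labor force = U / u = 2,054 / 0.0589 ≈ 34,873.
Employed = labor force − unemployed = 34,873 − 2,054 = 32,819.

About 32,819 are employed.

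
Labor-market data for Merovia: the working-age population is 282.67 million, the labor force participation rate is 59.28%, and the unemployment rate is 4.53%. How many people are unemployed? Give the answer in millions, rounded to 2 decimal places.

Labor force = 0.5928 × 282.67 = 167.57 million.
Unemployed = 0.0453 × 167.57 ≈ 7.59 million.

About 7.59 million are unemployed.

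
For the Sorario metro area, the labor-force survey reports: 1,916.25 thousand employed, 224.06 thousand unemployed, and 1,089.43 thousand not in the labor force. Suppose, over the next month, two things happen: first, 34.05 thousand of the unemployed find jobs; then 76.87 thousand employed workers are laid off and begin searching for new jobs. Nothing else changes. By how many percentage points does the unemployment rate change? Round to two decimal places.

The unemployment rate changes by +2.00 percentage points.

Initially, labor force = 1,916.25 + 224.06 = 2,140.31 thousand, so u = 224.06/2,140.31 = 10.47%.
After the first change, unemployed falls and employed rises by 34.05; labor force unchanged → E = 1,950.30, U = 190.01, labor force = 2,140.31 thousand.
After the second change, employed falls and unemployed rises by 76.87; labor force unchanged → E = 1,873.43, U = 266.88, labor force = 2,140.31 thousand.
New unemployment rate = 266.88 / 2,140.31 = 12.47%.
Change = 12.47% − 10.47% = +2.00 percentage points.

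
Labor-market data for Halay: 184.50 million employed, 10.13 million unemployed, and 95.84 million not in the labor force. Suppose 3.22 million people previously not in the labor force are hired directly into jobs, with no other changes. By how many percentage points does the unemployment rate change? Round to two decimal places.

Initially, labor force = 184.50 + 10.13 = 194.63 million, so u = 10.13/194.63 = 5.20%.
After the change, employed and labor force both rise by 3.22; unemployed unchanged → E = 187.72, U = 10.13, labor force = 197.85 million.
New unemployment rate = 10.13 / 197.85 = 5.12%.
Change = 5.12% − 5.20% = −0.08 percentage points.

The unemployment rate changes by −0.08 percentage points.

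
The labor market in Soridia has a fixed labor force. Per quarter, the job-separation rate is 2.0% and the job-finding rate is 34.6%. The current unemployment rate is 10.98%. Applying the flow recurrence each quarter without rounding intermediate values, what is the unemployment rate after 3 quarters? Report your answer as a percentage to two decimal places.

With a fixed labor force, u_{t+1} = u_t + s·(1−u_t) − f·u_t = u_t·(1−s−f) + s.
Here 1−s−f = 0.634 and s = 0.020.
u_1 = 0.109800 × 0.634 + 0.020 = 0.089613.
u_2 = 0.089613 × 0.634 + 0.020 = 0.076815.
u_3 = 0.076815 × 0.634 + 0.020 = 0.068701.

Unemployment rate after three quarters ≈ 6.87%.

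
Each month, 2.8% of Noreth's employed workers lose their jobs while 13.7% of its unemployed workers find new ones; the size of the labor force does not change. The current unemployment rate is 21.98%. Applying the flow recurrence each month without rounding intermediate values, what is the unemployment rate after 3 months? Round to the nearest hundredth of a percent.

Unemployment rate after three months ≈ 19.89%.

With a fixed labor force, u_{t+1} = u_t + s·(1−u_t) − f·u_t = u_t·(1−s−f) + s.
Here 1−s−f = 0.835 and s = 0.028.
u_1 = 0.219800 × 0.835 + 0.028 = 0.211533.
u_2 = 0.211533 × 0.835 + 0.028 = 0.204630.
u_3 = 0.204630 × 0.835 + 0.028 = 0.198866.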